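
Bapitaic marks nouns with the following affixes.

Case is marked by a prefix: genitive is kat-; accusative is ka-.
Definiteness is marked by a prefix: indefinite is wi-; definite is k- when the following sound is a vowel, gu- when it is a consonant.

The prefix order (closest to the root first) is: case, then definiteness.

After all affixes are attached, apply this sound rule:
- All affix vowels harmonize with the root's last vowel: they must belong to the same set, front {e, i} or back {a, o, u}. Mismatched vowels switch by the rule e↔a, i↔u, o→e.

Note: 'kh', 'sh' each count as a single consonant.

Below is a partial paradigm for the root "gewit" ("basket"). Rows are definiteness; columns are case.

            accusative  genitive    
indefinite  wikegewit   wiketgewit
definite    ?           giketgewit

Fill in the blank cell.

gikegewit

Attach case accusative ka- → kagewit.
Attach definiteness definite gu- (before consonant 'k') → gukagewit.
Apply vowel harmony: gukagewit → gikegewit.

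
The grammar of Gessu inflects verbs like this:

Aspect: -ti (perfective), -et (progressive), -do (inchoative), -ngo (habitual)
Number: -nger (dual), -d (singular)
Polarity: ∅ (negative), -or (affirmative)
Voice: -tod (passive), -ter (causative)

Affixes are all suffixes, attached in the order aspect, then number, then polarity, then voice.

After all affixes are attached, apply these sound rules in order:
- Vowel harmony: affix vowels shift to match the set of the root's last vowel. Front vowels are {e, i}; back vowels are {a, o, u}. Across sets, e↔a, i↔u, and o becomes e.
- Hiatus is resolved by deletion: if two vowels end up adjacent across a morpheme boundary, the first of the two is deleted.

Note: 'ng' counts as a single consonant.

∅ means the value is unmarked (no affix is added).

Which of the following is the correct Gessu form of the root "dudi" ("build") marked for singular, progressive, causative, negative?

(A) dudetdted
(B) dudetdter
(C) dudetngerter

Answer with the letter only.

Attach aspect progressive -et → dudiet.
Attach number singular -d → dudietd.
polarity = negative: zero marking, form stays dudietd.
Attach voice causative -ter → dudietdter.
Vowel harmony: no change.
Apply vowel deletion: dudietdter → dudetdter.
So the correct form is dudetdter, option (B).
(C) dudetngerter is wrong: it uses dual instead of singular for number.
(A) dudetdted is wrong: it uses passive instead of causative for voice.

B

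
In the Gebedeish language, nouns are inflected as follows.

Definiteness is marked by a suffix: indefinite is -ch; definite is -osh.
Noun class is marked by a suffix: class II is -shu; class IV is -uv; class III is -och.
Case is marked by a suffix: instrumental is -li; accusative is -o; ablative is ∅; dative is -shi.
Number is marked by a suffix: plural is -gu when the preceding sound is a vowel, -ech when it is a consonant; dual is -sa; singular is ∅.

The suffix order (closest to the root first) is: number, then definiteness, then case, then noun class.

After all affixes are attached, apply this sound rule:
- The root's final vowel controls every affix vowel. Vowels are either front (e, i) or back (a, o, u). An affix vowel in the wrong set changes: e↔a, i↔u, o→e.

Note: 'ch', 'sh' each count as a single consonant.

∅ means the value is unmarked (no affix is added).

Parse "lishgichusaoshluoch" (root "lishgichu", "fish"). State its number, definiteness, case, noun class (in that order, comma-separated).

Segment: lishgichu-sa-osh-li-och.
number: -sa → dual.
definiteness: -osh → definite.
case: -li → instrumental.
noun class: -och → class III.

dual, definite, instrumental, class III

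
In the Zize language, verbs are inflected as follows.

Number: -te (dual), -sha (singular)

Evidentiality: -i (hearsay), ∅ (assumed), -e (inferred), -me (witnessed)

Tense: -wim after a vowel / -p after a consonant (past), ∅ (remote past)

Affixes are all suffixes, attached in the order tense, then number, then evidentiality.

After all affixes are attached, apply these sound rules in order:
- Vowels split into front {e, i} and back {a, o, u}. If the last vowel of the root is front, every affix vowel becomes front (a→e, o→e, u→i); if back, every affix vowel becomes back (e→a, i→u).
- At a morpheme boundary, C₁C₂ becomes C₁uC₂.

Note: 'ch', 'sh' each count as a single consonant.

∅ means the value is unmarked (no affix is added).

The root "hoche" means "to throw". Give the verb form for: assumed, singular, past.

hochewimushe

Attach tense past -wim (after vowel 'e') → hochewim.
Attach number singular -sha → hochewimsha.
evidentiality = assumed: zero marking, form stays hochewimsha.
Apply vowel harmony: hochewimsha → hochewimshe.
Apply epenthesis: hochewimshe → hochewimushe.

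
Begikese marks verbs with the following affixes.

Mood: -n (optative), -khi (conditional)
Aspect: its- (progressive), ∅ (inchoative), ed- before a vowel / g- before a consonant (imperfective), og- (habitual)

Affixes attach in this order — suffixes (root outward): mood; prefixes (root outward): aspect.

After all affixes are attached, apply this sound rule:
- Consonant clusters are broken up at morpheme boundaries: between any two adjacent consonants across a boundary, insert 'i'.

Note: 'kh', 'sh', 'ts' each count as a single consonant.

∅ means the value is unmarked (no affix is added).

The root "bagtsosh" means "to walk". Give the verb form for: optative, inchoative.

bagtsoshin

Attach mood optative -n → bagtsoshn.
aspect = inchoative: zero marking, form stays bagtsoshn.
Apply epenthesis: bagtsoshn → bagtsoshin.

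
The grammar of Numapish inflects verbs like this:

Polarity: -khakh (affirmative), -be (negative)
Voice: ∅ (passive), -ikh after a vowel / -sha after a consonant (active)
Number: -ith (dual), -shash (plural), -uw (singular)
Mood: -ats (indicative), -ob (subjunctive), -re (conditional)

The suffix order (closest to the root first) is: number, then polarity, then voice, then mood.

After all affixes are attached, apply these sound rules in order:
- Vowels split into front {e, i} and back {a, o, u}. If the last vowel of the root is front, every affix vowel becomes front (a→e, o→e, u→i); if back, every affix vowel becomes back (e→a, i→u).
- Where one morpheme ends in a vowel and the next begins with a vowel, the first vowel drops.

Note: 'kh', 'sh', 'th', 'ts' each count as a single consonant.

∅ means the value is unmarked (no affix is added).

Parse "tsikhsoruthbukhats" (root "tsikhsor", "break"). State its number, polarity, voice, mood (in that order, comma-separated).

dual, negative, active, indicative

Segment: tsikhsor-ith-be-ikh-ats.
number: -ith → dual.
polarity: -be → negative.
voice: -ikh/sha → active.
mood: -ats → indicative.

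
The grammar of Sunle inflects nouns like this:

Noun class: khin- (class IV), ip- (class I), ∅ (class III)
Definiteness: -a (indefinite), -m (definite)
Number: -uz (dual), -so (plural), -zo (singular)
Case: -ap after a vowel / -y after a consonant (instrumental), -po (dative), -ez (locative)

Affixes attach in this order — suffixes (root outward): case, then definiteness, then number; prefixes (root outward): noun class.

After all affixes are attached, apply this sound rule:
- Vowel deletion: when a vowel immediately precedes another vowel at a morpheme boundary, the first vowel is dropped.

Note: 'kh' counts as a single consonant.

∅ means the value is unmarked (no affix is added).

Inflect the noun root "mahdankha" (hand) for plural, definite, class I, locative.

Attach case locative -ez → mahdankhaez.
Attach noun class class I ip- → ipmahdankhaez.
Attach definiteness definite -m → ipmahdankhaezm.
Attach number plural -so → ipmahdankhaezmso.
Apply vowel deletion: ipmahdankhaezmso → ipmahdankhezmso.

ipmahdankhezmso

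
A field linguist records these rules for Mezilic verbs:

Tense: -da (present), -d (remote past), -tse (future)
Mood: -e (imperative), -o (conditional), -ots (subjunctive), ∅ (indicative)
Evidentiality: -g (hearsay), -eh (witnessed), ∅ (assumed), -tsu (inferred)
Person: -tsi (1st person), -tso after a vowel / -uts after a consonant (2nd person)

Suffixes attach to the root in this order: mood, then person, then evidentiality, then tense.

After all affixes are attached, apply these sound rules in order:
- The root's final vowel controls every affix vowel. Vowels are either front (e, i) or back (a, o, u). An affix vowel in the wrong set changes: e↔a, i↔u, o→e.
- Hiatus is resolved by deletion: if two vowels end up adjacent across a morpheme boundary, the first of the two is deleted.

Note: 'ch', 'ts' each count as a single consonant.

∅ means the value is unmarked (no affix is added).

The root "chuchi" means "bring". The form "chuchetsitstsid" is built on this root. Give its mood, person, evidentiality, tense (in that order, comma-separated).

Segment: chuchi-ots-uts-tsu-d.
mood: -ots → subjunctive.
person: -tso/uts → 2nd person.
evidentiality: -tsu → inferred.
tense: -d → remote past.

subjunctive, 2nd person, inferred, remote past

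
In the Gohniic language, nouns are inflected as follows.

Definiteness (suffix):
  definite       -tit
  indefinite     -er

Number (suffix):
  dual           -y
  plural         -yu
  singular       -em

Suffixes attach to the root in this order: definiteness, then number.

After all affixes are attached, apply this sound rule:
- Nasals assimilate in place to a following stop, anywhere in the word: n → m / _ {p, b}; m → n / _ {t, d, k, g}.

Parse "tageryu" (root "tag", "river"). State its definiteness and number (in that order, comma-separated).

indefinite, plural

Segment: tag-er-yu.
definiteness: -er → indefinite.
number: -yu → plural.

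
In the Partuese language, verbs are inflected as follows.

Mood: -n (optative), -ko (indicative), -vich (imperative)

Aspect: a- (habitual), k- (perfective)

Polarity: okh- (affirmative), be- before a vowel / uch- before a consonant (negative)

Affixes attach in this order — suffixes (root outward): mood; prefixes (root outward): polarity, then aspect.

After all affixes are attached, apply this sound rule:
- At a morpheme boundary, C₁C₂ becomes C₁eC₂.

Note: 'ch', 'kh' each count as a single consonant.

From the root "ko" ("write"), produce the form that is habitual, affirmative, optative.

Attach mood optative -n → kon.
Attach polarity affirmative okh- → okhkon.
Attach aspect habitual a- → aokhkon.
Apply epenthesis: aokhkon → aokhekon.

aokhekon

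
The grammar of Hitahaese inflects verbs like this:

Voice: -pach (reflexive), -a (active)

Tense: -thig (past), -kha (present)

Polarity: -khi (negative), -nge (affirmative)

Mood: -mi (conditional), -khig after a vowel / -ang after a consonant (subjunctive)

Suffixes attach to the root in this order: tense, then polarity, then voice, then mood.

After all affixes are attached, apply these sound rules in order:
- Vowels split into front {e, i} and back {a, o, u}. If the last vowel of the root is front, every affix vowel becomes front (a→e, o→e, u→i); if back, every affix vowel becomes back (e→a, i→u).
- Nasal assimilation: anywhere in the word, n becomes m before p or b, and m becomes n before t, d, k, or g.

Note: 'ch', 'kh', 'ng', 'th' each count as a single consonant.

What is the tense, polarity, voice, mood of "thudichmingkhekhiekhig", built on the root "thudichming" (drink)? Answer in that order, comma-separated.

Segment: thudichming-kha-khi-a-khig.
tense: -kha → present.
polarity: -khi → negative.
voice: -a → active.
mood: -khig/ang → subjunctive.

present, negative, active, subjunctive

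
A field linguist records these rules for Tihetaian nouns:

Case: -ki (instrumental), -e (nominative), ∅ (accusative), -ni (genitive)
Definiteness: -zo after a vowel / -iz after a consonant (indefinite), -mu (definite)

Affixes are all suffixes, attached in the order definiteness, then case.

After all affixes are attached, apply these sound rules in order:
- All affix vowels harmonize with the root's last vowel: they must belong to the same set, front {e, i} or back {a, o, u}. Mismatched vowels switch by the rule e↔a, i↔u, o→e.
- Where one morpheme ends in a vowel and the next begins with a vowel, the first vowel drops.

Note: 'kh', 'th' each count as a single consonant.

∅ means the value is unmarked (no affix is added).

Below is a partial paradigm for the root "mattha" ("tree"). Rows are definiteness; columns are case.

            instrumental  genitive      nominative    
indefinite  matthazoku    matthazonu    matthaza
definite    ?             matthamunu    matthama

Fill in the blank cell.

Attach definiteness definite -mu → matthamu.
Attach case instrumental -ki → matthamuki.
Apply vowel harmony: matthamuki → matthamuku.
Vowel deletion: no change.

matthamuku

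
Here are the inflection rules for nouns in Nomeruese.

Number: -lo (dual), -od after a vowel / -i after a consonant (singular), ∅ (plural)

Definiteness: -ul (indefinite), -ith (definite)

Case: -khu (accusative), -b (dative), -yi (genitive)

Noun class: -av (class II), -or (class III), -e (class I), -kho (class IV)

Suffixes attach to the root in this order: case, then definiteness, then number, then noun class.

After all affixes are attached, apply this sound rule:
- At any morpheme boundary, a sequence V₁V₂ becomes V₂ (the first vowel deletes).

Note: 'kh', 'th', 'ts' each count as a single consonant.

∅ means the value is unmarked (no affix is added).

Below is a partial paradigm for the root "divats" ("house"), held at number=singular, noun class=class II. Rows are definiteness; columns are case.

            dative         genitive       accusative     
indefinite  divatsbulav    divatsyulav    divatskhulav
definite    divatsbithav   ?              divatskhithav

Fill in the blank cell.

divatsyithav

Attach case genitive -yi → divatsyi.
Attach definiteness definite -ith → divatsyiith.
Attach number singular -i (after consonant 'th') → divatsyiithi.
Attach noun class class II -av → divatsyiithiav.
Apply vowel deletion: divatsyiithiav → divatsyithav.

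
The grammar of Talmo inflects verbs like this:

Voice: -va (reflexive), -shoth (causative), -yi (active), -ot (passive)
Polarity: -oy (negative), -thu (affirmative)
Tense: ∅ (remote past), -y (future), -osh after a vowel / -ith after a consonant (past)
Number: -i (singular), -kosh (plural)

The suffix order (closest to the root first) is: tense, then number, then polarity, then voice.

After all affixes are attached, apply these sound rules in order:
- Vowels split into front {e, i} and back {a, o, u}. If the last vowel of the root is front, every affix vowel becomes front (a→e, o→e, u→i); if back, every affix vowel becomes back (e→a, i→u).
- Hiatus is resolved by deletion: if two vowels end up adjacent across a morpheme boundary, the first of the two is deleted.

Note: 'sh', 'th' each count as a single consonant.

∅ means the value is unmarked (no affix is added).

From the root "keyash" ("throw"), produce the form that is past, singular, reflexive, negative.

Attach tense past -ith (after consonant 'sh') → keyashith.
Attach number singular -i → keyashithi.
Attach polarity negative -oy → keyashithioy.
Attach voice reflexive -va → keyashithioyva.
Apply vowel harmony: keyashithioyva → keyashuthuoyva.
Apply vowel deletion: keyashuthuoyva → keyashuthoyva.

keyashuthoyva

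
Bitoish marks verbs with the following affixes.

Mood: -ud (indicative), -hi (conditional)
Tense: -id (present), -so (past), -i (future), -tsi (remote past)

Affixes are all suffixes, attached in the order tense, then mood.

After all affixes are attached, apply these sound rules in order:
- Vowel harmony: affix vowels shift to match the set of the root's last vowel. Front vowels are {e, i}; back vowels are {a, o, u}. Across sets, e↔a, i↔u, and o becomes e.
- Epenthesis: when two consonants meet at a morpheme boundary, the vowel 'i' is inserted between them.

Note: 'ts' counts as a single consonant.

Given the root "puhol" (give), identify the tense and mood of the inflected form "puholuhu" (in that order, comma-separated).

Segment: puhol-i-hi.
tense: -i → future.
mood: -hi → conditional.

future, conditional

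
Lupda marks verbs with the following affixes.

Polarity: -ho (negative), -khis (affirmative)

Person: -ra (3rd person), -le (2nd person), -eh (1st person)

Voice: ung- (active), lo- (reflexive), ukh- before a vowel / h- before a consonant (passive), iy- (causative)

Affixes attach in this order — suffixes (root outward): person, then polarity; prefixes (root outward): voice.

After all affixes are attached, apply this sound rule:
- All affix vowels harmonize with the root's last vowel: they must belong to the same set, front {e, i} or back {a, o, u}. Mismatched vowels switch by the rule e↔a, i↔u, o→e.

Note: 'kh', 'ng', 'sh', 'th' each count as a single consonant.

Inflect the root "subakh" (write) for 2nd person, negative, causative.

uysubakhlaho

Attach person 2nd person -le → subakhle.
Attach polarity negative -ho → subakhleho.
Attach voice causative iy- → iysubakhleho.
Apply vowel harmony: iysubakhleho → uysubakhlaho.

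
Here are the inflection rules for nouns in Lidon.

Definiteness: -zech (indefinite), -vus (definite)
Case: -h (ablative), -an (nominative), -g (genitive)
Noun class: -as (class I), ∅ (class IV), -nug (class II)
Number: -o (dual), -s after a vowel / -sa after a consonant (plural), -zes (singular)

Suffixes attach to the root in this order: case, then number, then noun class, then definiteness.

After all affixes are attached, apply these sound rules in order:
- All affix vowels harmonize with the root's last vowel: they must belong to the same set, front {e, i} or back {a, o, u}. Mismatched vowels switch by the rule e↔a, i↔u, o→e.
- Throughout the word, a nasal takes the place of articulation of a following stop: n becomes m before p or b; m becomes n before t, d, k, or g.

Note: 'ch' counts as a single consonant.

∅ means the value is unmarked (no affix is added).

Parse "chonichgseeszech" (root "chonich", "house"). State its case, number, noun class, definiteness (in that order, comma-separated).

Segment: chonich-g-sa-as-zech.
case: -g → genitive.
number: -s/sa → plural.
noun class: -as → class I.
definiteness: -zech → indefinite.

genitive, plural, class I, indefinite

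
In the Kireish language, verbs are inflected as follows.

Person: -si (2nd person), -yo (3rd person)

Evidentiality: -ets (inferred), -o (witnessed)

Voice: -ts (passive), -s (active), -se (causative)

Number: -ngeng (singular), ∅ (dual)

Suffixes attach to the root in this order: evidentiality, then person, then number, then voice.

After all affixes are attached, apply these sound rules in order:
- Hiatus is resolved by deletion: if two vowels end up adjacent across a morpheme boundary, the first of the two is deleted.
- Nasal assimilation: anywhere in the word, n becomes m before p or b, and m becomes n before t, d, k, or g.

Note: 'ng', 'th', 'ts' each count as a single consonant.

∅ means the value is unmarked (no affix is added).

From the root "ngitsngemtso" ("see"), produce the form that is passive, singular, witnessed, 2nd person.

ngitsngemtsosingengts

Attach evidentiality witnessed -o → ngitsngemtsoo.
Attach person 2nd person -si → ngitsngemtsoosi.
Attach number singular -ngeng → ngitsngemtsoosingeng.
Attach voice passive -ts → ngitsngemtsoosingengts.
Apply vowel deletion: ngitsngemtsoosingengts → ngitsngemtsosingengts.
Nasal assimilation: no change.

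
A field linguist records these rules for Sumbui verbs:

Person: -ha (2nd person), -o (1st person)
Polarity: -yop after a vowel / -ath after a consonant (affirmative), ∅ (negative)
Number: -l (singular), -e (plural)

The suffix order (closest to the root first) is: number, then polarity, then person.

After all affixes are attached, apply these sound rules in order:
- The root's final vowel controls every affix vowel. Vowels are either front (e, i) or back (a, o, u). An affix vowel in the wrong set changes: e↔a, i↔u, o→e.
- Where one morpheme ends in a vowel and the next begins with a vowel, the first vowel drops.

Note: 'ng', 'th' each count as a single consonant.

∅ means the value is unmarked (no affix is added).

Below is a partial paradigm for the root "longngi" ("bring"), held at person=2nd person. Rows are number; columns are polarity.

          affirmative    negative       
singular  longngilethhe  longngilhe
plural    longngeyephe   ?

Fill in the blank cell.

Attach number plural -e → longngie.
polarity = negative: zero marking, form stays longngie.
Attach person 2nd person -ha → longngieha.
Apply vowel harmony: longngieha → longngiehe.
Apply vowel deletion: longngiehe → longngehe.

longngehe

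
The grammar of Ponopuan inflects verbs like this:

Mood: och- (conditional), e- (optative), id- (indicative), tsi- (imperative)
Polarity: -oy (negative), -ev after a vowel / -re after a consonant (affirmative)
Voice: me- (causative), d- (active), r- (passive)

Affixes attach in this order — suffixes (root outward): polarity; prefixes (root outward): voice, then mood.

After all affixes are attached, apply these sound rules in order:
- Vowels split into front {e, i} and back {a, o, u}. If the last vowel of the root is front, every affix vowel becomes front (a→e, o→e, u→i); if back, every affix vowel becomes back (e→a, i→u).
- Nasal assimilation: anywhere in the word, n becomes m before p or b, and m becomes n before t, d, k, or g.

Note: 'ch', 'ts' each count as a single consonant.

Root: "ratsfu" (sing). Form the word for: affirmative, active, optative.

Attach voice active d- → dratsfu.
Attach mood optative e- → edratsfu.
Attach polarity affirmative -ev (after vowel 'u') → edratsfuev.
Apply vowel harmony: edratsfuev → adratsfuav.
Nasal assimilation: no change.

adratsfuav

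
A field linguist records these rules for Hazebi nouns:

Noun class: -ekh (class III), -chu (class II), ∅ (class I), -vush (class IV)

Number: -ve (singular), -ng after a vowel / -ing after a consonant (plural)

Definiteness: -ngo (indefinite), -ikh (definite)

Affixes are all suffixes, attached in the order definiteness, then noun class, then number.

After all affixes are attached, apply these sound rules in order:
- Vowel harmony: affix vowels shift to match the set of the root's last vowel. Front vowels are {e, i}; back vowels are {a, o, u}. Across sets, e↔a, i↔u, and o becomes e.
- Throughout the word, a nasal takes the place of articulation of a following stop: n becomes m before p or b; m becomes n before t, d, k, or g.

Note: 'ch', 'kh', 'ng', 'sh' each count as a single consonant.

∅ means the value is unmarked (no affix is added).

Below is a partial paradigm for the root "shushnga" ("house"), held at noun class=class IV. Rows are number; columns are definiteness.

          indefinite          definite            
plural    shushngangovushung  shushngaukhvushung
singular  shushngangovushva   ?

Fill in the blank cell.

shushngaukhvushva

Attach definiteness definite -ikh → shushngaikh.
Attach noun class class IV -vush → shushngaikhvush.
Attach number singular -ve → shushngaikhvushve.
Apply vowel harmony: shushngaikhvushve → shushngaukhvushva.
Nasal assimilation: no change.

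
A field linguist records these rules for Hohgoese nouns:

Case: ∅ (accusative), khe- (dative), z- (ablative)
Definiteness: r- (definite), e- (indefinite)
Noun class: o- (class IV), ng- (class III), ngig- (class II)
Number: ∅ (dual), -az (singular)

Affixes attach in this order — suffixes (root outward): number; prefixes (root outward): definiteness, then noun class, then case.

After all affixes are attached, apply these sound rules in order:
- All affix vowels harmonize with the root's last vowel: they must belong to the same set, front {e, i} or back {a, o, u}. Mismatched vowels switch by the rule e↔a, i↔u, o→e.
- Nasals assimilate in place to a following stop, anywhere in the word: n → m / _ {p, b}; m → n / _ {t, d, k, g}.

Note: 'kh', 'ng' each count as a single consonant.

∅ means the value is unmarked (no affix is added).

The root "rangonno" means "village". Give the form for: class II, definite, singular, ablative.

zngugrrangonnoaz

Attach definiteness definite r- → rrangonno.
Attach noun class class II ngig- → ngigrrangonno.
Attach number singular -az → ngigrrangonnoaz.
Attach case ablative z- → zngigrrangonnoaz.
Apply vowel harmony: zngigrrangonnoaz → zngugrrangonnoaz.
Nasal assimilation: no change.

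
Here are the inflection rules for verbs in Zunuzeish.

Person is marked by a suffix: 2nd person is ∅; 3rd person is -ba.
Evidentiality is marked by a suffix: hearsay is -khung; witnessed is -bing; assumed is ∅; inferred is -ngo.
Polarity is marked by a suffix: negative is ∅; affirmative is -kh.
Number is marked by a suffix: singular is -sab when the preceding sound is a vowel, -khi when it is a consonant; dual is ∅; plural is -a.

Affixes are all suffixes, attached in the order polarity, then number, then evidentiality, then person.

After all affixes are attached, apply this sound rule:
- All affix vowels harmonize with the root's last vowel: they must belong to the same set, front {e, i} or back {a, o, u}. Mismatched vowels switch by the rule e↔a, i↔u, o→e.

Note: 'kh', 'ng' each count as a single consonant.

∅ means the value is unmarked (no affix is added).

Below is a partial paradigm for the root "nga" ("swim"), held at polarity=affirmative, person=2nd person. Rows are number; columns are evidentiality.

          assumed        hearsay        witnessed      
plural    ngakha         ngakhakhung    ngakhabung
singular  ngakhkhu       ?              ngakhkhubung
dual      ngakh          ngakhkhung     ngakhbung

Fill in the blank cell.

ngakhkhukhung

Attach polarity affirmative -kh → ngakh.
Attach number singular -khi (after consonant 'kh') → ngakhkhi.
Attach evidentiality hearsay -khung → ngakhkhikhung.
person = 2nd person: zero marking, form stays ngakhkhikhung.
Apply vowel harmony: ngakhkhikhung → ngakhkhukhung.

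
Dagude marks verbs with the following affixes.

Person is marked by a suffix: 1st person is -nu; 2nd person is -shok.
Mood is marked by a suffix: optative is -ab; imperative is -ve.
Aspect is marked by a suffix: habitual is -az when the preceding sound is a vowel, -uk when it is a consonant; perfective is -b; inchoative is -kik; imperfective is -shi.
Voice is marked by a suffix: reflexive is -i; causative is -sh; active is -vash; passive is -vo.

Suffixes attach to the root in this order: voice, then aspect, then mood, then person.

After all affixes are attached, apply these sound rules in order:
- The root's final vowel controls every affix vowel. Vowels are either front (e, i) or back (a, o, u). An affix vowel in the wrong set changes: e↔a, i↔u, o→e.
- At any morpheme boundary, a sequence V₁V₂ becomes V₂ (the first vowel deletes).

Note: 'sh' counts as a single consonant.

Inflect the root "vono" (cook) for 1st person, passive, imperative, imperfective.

Attach voice passive -vo → vonovo.
Attach aspect imperfective -shi → vonovoshi.
Attach mood imperative -ve → vonovoshive.
Attach person 1st person -nu → vonovoshivenu.
Apply vowel harmony: vonovoshivenu → vonovoshuvanu.
Vowel deletion: no change.

vonovoshuvanu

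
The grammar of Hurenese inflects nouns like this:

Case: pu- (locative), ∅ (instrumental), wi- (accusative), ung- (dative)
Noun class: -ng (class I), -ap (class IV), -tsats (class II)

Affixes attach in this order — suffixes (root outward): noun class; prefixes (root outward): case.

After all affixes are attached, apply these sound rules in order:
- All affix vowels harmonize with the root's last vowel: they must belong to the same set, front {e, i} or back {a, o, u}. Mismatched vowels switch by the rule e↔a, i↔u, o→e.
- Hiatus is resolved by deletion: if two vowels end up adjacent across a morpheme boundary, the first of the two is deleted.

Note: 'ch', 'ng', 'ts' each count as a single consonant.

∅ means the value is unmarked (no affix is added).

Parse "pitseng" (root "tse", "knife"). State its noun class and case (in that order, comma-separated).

class I, locative

Segment: pu-tse-ng.
noun class: -ng → class I.
case: pu- → locative.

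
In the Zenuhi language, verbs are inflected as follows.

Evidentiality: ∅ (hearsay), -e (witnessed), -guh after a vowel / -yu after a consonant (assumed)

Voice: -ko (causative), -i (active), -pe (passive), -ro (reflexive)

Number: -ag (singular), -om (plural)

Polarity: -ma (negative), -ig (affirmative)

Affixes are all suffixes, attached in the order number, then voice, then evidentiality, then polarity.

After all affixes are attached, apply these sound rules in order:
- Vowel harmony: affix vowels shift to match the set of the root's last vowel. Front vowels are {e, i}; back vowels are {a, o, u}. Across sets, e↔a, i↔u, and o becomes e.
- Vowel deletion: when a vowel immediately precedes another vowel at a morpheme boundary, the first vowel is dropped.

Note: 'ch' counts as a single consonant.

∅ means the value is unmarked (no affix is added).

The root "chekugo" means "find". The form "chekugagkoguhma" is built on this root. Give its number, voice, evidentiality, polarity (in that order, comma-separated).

singular, causative, assumed, negative

Segment: chekugo-ag-ko-guh-ma.
number: -ag → singular.
voice: -ko → causative.
evidentiality: -guh/yu → assumed.
polarity: -ma → negative.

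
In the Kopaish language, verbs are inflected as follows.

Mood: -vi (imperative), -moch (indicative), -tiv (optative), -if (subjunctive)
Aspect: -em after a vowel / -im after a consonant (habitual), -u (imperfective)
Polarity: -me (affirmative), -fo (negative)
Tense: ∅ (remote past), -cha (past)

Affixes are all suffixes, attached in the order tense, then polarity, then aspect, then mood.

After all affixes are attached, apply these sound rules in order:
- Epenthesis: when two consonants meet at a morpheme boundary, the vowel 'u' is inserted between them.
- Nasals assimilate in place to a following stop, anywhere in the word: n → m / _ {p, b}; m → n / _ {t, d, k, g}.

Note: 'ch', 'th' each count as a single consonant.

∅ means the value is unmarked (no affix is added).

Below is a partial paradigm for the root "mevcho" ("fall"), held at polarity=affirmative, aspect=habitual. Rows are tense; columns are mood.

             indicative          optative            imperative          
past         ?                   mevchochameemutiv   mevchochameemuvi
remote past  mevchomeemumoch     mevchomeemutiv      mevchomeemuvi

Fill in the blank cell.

Attach tense past -cha → mevchocha.
Attach polarity affirmative -me → mevchochame.
Attach aspect habitual -em (after vowel 'e') → mevchochameem.
Attach mood indicative -moch → mevchochameemmoch.
Apply epenthesis: mevchochameemmoch → mevchochameemumoch.
Nasal assimilation: no change.

mevchochameemumoch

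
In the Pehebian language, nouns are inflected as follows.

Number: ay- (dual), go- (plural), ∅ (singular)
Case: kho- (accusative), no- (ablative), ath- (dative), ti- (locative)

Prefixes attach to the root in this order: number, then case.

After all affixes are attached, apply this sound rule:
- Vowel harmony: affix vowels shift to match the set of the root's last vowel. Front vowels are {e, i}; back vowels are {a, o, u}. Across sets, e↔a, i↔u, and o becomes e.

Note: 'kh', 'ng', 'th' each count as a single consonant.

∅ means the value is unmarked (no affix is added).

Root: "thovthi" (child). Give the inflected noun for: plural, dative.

ethgethovthi

Attach number plural go- → gothovthi.
Attach case dative ath- → athgothovthi.
Apply vowel harmony: athgothovthi → ethgethovthi.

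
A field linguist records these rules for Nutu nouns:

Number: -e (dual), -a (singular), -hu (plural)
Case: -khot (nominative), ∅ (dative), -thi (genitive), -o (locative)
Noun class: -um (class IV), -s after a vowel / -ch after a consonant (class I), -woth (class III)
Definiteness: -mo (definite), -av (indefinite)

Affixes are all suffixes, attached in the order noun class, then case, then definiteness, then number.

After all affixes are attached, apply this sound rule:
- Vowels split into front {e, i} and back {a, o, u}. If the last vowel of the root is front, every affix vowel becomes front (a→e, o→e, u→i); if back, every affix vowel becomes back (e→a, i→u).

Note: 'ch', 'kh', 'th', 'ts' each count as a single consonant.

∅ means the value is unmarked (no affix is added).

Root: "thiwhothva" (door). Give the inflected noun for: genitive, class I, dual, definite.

Attach noun class class I -s (after vowel 'a') → thiwhothvas.
Attach case genitive -thi → thiwhothvasthi.
Attach definiteness definite -mo → thiwhothvasthimo.
Attach number dual -e → thiwhothvasthimoe.
Apply vowel harmony: thiwhothvasthimoe → thiwhothvasthumoa.

thiwhothvasthumoa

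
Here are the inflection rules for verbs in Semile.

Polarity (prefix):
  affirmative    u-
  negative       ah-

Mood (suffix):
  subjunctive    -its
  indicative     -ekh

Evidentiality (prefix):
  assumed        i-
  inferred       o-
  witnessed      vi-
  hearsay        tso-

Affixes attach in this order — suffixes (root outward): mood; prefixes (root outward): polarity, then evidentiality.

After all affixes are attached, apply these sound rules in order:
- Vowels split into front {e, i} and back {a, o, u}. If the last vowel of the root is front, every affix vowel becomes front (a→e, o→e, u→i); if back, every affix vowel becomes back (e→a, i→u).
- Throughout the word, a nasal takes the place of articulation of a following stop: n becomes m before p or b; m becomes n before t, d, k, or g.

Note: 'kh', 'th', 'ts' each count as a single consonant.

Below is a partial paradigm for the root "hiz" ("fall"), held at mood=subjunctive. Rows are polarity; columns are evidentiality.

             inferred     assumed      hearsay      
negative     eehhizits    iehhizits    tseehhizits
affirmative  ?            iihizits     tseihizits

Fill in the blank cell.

eihizits

Attach polarity affirmative u- → uhiz.
Attach mood subjunctive -its → uhizits.
Attach evidentiality inferred o- → ouhizits.
Apply vowel harmony: ouhizits → eihizits.
Nasal assimilation: no change.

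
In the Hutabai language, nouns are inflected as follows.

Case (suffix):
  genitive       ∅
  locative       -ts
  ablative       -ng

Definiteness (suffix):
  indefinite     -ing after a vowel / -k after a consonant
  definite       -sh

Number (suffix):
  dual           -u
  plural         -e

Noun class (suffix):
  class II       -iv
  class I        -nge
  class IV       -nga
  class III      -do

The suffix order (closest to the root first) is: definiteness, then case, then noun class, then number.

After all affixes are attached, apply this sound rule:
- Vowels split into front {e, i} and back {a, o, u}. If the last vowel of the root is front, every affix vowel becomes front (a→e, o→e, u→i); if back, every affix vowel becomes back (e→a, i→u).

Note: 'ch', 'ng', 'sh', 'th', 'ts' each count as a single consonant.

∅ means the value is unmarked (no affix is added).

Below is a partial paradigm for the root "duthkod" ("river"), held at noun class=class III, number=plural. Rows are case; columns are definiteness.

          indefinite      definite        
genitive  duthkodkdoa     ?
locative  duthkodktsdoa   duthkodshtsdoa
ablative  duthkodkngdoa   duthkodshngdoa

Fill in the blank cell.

Attach definiteness definite -sh → duthkodsh.
case = genitive: zero marking, form stays duthkodsh.
Attach noun class class III -do → duthkodshdo.
Attach number plural -e → duthkodshdoe.
Apply vowel harmony: duthkodshdoe → duthkodshdoa.

duthkodshdoa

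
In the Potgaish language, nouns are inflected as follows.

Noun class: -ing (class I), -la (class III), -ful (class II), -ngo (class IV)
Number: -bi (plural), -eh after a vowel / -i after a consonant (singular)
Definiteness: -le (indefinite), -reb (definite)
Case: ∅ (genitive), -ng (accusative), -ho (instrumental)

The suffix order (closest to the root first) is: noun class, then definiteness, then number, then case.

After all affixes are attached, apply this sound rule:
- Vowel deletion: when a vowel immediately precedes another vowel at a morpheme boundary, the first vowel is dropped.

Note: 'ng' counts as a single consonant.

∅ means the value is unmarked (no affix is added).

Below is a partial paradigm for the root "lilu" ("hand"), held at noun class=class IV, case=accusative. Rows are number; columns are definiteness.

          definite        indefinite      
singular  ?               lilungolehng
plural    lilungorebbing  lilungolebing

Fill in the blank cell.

lilungorebing

Attach noun class class IV -ngo → lilungo.
Attach definiteness definite -reb → lilungoreb.
Attach number singular -i (after consonant 'b') → lilungorebi.
Attach case accusative -ng → lilungorebing.
Vowel deletion: no change.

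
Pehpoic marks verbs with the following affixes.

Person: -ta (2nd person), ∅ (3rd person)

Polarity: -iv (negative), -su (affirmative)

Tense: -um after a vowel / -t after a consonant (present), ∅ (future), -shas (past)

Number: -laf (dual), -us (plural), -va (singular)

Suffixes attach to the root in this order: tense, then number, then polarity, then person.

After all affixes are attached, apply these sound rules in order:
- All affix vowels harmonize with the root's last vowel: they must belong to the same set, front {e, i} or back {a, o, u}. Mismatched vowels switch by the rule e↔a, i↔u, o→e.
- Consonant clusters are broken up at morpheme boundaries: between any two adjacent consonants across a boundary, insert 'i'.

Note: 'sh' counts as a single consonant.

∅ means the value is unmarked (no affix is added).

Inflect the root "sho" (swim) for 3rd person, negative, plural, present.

shoumusuv

Attach tense present -um (after vowel 'o') → shoum.
Attach number plural -us → shoumus.
Attach polarity negative -iv → shoumusiv.
person = 3rd person: zero marking, form stays shoumusiv.
Apply vowel harmony: shoumusiv → shoumusuv.
Epenthesis: no change.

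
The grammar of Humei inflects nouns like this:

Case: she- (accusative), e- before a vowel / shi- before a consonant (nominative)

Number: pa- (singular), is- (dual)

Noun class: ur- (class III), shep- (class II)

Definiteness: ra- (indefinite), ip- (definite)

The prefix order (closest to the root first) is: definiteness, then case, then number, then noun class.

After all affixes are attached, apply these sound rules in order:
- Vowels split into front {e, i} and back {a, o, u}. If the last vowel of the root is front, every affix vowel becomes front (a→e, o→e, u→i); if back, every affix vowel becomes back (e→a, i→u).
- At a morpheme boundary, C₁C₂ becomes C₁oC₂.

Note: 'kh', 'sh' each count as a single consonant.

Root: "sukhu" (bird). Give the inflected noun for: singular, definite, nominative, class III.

Attach definiteness definite ip- → ipsukhu.
Attach case nominative e- (before vowel 'i') → eipsukhu.
Attach number singular pa- → paeipsukhu.
Attach noun class class III ur- → urpaeipsukhu.
Apply vowel harmony: urpaeipsukhu → urpaaupsukhu.
Apply epenthesis: urpaaupsukhu → uropaauposukhu.

uropaauposukhu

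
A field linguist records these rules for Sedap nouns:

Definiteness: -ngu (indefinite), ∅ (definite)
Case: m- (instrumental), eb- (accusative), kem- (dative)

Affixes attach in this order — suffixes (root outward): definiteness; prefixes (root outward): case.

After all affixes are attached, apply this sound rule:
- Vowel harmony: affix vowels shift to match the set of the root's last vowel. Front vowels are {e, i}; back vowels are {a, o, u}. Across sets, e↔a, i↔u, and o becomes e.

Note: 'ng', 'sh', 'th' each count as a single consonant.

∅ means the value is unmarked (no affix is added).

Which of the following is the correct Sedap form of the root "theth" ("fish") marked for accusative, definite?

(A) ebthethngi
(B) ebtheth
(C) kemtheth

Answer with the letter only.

definiteness = definite: zero marking, form stays theth.
Attach case accusative eb- → ebtheth.
Vowel harmony: no change.
So the correct form is ebtheth, option (B).
(C) kemtheth is wrong: it uses dative instead of accusative for case.
(A) ebthethngi is wrong: it uses indefinite instead of definite for definiteness.

B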